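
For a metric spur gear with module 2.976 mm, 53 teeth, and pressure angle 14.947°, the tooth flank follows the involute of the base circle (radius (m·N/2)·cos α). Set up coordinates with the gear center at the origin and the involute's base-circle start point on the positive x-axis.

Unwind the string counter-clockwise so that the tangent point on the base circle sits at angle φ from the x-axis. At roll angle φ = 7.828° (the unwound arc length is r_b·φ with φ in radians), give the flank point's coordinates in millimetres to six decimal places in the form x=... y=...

x=76.903450 y=0.064652

pitch radius r_p = m·N/2 = 2.976·53/2 = 78.864000
base radius r_b = r_p·cos α = 78.864000·cos 14.947° = 76.195623
roll angle φ = 7.828° = 0.13662437 rad
x = r_b·(cos φ + φ·sin φ) = 76.195623·(0.99068140 + 0.13662437·0.13619973) = 76.903450
y = r_b·(sin φ − φ·cos φ) = 76.195623·(0.13619973 − 0.13662437·0.99068140) = 0.064652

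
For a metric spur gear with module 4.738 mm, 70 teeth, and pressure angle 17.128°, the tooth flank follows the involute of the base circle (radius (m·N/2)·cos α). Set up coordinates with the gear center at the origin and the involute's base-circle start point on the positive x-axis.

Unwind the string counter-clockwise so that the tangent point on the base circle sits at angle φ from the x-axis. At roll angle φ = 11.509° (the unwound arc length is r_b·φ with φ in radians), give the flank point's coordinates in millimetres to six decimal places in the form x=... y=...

pitch radius r_p = m·N/2 = 4.738·70/2 = 165.830000
base radius r_b = r_p·cos α = 165.830000·cos 17.128° = 158.475308
roll angle φ = 11.509° = 0.20086994 rad
x = r_b·(cos φ + φ·sin φ) = 158.475308·(0.97989338 + 0.20086994·0.19952186) = 161.640269
y = r_b·(sin φ − φ·cos φ) = 158.475308·(0.19952186 − 0.20086994·0.97989338) = 0.426414

x=161.640269 y=0.426414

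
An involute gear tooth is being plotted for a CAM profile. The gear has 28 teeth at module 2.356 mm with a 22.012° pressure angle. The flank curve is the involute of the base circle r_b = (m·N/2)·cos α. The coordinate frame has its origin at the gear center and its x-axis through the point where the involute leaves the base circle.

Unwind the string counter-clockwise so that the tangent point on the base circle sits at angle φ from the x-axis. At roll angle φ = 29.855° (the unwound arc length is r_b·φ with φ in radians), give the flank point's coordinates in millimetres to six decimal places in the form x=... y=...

pitch radius r_p = m·N/2 = 2.356·28/2 = 32.984000
base radius r_b = r_p·cos α = 32.984000·cos 22.012° = 30.579644
roll angle φ = 29.855° = 0.52106805 rad
x = r_b·(cos φ + φ·sin φ) = 30.579644·(0.86728799 + 0.52106805·0.49780673) = 34.453448
y = r_b·(sin φ − φ·cos φ) = 30.579644·(0.49780673 − 0.52106805·0.86728799) = 1.403320

x=34.453448 y=1.403320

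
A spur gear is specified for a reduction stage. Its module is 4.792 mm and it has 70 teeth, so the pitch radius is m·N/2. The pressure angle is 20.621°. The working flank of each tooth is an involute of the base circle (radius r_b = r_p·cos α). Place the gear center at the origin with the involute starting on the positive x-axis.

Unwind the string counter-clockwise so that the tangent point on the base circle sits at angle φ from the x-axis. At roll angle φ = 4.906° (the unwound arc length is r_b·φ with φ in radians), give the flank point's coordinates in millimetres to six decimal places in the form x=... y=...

pitch radius r_p = m·N/2 = 4.792·70/2 = 167.720000
base radius r_b = r_p·cos α = 167.720000·cos 20.621° = 156.974266
roll angle φ = 4.906° = 0.08562585 rad
x = r_b·(cos φ + φ·sin φ) = 156.974266·(0.99633635 + 0.08562585·0.08552126) = 157.548663
y = r_b·(sin φ − φ·cos φ) = 156.974266·(0.08552126 − 0.08562585·0.99633635) = 0.032825

x=157.548663 y=0.032825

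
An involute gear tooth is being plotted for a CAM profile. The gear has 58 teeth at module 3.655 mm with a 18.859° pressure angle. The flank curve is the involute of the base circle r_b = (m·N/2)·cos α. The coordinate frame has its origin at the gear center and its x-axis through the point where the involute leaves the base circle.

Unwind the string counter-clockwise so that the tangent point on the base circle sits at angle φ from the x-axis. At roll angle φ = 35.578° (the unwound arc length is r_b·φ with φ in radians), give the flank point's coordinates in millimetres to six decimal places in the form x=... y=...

pitch radius r_p = m·N/2 = 3.655·58/2 = 105.995000
base radius r_b = r_p·cos α = 105.995000·cos 18.859° = 100.304861
roll angle φ = 35.578° = 0.62095324 rad
x = r_b·(cos φ + φ·sin φ) = 100.304861·(0.81332422 + 0.62095324·0.58181072) = 117.818237
y = r_b·(sin φ − φ·cos φ) = 100.304861·(0.58181072 − 0.62095324·0.81332422) = 7.700846

x=117.818237 y=7.700846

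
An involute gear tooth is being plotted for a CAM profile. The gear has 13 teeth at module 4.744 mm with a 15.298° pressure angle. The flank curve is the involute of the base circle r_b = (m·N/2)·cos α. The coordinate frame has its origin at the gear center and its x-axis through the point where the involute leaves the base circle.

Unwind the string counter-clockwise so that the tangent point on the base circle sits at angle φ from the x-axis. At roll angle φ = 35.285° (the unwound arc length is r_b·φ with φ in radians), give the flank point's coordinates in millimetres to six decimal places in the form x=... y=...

pitch radius r_p = m·N/2 = 4.744·13/2 = 30.836000
base radius r_b = r_p·cos α = 30.836000·cos 15.298° = 29.743377
roll angle φ = 35.285° = 0.61583943 rad
x = r_b·(cos φ + φ·sin φ) = 29.743377·(0.81628884 + 0.61583943·0.57764394) = 34.859974
y = r_b·(sin φ − φ·cos φ) = 29.743377·(0.57764394 − 0.61583943·0.81628884) = 2.229001

x=34.859974 y=2.229001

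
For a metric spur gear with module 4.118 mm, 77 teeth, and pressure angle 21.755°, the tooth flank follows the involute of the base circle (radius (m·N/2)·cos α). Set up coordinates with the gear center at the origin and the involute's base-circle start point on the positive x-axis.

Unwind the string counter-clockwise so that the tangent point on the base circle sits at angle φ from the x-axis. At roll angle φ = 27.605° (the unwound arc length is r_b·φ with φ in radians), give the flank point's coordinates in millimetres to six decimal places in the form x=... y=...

pitch radius r_p = m·N/2 = 4.118·77/2 = 158.543000
base radius r_b = r_p·cos α = 158.543000·cos 21.755° = 147.251126
roll angle φ = 27.605° = 0.48179814 rad
x = r_b·(cos φ + φ·sin φ) = 147.251126·(0.88616315 + 0.48179814·0.46337337) = 163.362692
y = r_b·(sin φ − φ·cos φ) = 147.251126·(0.46337337 − 0.48179814·0.88616315) = 5.363124

x=163.362692 y=5.363124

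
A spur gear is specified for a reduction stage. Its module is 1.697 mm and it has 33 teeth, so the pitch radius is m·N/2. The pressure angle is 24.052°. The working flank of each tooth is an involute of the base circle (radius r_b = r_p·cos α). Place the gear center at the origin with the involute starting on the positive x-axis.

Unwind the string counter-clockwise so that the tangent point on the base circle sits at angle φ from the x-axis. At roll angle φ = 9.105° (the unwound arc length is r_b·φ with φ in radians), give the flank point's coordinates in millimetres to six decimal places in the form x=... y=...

x=25.890201 y=0.034117

pitch radius r_p = m·N/2 = 1.697·33/2 = 28.000500
base radius r_b = r_p·cos α = 28.000500·cos 24.052° = 25.569383
roll angle φ = 9.105° = 0.15891223 rad
x = r_b·(cos φ + φ·sin φ) = 25.569383·(0.98740000 + 0.15891223·0.15824423) = 25.890201
y = r_b·(sin φ − φ·cos φ) = 25.569383·(0.15824423 − 0.15891223·0.98740000) = 0.034117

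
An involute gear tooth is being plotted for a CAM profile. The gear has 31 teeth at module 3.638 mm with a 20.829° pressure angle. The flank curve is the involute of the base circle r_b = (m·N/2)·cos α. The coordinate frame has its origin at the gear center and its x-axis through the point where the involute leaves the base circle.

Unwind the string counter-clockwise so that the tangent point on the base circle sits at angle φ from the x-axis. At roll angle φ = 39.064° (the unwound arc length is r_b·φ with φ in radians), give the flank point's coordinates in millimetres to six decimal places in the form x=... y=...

pitch radius r_p = m·N/2 = 3.638·31/2 = 56.389000
base radius r_b = r_p·cos α = 56.389000·cos 20.829° = 52.703743
roll angle φ = 39.064° = 0.68179542 rad
x = r_b·(cos φ + φ·sin φ) = 52.703743·(0.77644252 + 0.68179542·0.63018808) = 63.566083
y = r_b·(sin φ − φ·cos φ) = 52.703743·(0.63018808 − 0.68179542·0.77644252) = 5.313229

x=63.566083 y=5.313229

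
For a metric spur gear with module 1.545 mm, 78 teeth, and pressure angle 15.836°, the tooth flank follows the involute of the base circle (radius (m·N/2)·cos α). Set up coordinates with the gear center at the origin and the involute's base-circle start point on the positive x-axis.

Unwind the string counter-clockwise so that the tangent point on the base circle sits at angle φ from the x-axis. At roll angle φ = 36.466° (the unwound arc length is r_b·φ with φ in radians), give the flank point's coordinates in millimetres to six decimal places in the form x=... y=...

x=68.546267 y=4.782659

pitch radius r_p = m·N/2 = 1.545·78/2 = 60.255000
base radius r_b = r_p·cos α = 60.255000·cos 15.836° = 57.968125
roll angle φ = 36.466° = 0.63645177 rad
x = r_b·(cos φ + φ·sin φ) = 57.968125·(0.80420969 + 0.63645177·0.59434566) = 68.546267
y = r_b·(sin φ − φ·cos φ) = 57.968125·(0.59434566 − 0.63645177·0.80420969) = 4.782659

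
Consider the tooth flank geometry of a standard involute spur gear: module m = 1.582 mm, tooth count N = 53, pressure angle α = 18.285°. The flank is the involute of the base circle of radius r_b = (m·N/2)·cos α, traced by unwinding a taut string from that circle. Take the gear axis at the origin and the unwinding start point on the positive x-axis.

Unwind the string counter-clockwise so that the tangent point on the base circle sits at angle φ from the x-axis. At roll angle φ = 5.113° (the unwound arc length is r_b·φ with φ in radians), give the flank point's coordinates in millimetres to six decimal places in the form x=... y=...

pitch radius r_p = m·N/2 = 1.582·53/2 = 41.923000
base radius r_b = r_p·cos α = 41.923000·cos 18.285° = 39.806209
roll angle φ = 5.113° = 0.08923868 rad
x = r_b·(cos φ + φ·sin φ) = 39.806209·(0.99602087 + 0.08923868·0.08912029) = 39.964393
y = r_b·(sin φ − φ·cos φ) = 39.806209·(0.08912029 − 0.08923868·0.99602087) = 0.009422

x=39.964393 y=0.009422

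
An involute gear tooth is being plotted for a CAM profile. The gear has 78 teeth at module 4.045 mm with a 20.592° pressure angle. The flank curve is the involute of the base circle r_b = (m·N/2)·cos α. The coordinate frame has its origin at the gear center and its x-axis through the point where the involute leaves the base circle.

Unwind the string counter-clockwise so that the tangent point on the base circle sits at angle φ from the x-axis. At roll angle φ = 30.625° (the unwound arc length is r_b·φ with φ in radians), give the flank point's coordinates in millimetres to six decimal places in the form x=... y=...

pitch radius r_p = m·N/2 = 4.045·78/2 = 157.755000
base radius r_b = r_p·cos α = 157.755000·cos 20.592° = 147.675821
roll angle φ = 30.625° = 0.53450708 rad
x = r_b·(cos φ + φ·sin φ) = 147.675821·(0.86051983 + 0.53450708·0.50941694) = 167.288173
y = r_b·(sin φ − φ·cos φ) = 147.675821·(0.50941694 − 0.53450708·0.86051983) = 7.304488

x=167.288173 y=7.304488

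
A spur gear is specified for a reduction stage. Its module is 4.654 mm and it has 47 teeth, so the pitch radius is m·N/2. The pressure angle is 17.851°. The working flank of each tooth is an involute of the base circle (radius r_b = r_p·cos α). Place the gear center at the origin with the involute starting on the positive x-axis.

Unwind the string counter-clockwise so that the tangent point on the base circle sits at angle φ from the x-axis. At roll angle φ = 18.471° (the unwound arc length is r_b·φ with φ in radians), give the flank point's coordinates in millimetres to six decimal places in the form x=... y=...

pitch radius r_p = m·N/2 = 4.654·47/2 = 109.369000
base radius r_b = r_p·cos α = 109.369000·cos 17.851° = 104.103638
roll angle φ = 18.471° = 0.32237977 rad
x = r_b·(cos φ + φ·sin φ) = 104.103638·(0.94848414 + 0.32237977·0.31682463) = 109.373571
y = r_b·(sin φ − φ·cos φ) = 104.103638·(0.31682463 − 0.32237977·0.94848414) = 1.150609

x=109.373571 y=1.150609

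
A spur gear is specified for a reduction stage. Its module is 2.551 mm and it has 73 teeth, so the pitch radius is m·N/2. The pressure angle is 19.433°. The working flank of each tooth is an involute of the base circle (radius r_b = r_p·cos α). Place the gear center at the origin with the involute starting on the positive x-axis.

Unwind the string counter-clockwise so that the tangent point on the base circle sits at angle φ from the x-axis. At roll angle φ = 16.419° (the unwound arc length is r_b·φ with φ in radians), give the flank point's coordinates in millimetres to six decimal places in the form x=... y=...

pitch radius r_p = m·N/2 = 2.551·73/2 = 93.111500
base radius r_b = r_p·cos α = 93.111500·cos 19.433° = 87.807049
roll angle φ = 16.419° = 0.28656561 rad
x = r_b·(cos φ + φ·sin φ) = 87.807049·(0.95922029 + 0.28656561·0.28265956) = 91.338719
y = r_b·(sin φ − φ·cos φ) = 87.807049·(0.28265956 − 0.28656561·0.95922029) = 0.683140

x=91.338719 y=0.683140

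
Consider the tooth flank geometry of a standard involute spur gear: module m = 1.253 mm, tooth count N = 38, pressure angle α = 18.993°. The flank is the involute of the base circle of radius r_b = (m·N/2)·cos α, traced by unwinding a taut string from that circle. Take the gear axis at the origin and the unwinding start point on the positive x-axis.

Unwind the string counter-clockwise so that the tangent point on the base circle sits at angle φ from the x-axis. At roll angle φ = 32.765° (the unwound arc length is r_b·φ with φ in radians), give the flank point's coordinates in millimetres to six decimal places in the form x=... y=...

x=25.896174 y=1.357891

pitch radius r_p = m·N/2 = 1.253·38/2 = 23.807000
base radius r_b = r_p·cos α = 23.807000·cos 18.993° = 22.510908
roll angle φ = 32.765° = 0.57185713 rad
x = r_b·(cos φ + φ·sin φ) = 22.510908·(0.84089736 + 0.57185713·0.54119464) = 25.896174
y = r_b·(sin φ − φ·cos φ) = 22.510908·(0.54119464 − 0.57185713·0.84089736) = 1.357891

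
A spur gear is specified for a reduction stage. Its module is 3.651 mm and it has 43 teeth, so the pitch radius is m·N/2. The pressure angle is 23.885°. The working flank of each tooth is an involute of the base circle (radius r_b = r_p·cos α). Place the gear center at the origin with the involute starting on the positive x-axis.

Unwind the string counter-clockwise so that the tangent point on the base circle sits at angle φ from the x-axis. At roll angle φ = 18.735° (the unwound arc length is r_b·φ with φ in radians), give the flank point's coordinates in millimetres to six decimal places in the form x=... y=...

pitch radius r_p = m·N/2 = 3.651·43/2 = 78.496500
base radius r_b = r_p·cos α = 78.496500·cos 23.885° = 71.774059
roll angle φ = 18.735° = 0.32698744 rad
x = r_b·(cos φ + φ·sin φ) = 71.774059·(0.94701425 + 0.32698744·0.32119155) = 75.509170
y = r_b·(sin φ − φ·cos φ) = 71.774059·(0.32119155 − 0.32698744·0.94701425) = 0.827540

x=75.509170 y=0.827540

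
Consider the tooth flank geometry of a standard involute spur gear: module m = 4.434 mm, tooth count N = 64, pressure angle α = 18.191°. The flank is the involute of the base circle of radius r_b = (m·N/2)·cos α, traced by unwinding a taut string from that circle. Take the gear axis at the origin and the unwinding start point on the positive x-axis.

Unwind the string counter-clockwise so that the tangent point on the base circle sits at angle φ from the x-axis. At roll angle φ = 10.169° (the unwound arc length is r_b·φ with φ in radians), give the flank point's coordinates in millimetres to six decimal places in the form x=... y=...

x=136.902954 y=0.250412

pitch radius r_p = m·N/2 = 4.434·64/2 = 141.888000
base radius r_b = r_p·cos α = 141.888000·cos 18.191° = 134.796594
roll angle φ = 10.169° = 0.17748253 rad
x = r_b·(cos φ + φ·sin φ) = 134.796594·(0.98429128 + 0.17748253·0.17655221) = 136.902954
y = r_b·(sin φ − φ·cos φ) = 134.796594·(0.17655221 − 0.17748253·0.98429128) = 0.250412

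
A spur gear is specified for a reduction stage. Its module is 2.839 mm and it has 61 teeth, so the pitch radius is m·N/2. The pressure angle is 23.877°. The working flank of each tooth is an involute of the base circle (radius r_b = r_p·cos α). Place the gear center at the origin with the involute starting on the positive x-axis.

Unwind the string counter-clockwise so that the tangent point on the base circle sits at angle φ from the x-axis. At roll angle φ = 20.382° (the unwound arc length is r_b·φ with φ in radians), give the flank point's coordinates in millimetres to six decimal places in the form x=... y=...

x=84.031368 y=1.173153

pitch radius r_p = m·N/2 = 2.839·61/2 = 86.589500
base radius r_b = r_p·cos α = 86.589500·cos 23.877° = 79.178869
roll angle φ = 20.382° = 0.35573301 rad
x = r_b·(cos φ + φ·sin φ) = 79.178869·(0.93739145 + 0.35573301·0.34827757) = 84.031368
y = r_b·(sin φ − φ·cos φ) = 79.178869·(0.34827757 − 0.35573301·0.93739145) = 1.173153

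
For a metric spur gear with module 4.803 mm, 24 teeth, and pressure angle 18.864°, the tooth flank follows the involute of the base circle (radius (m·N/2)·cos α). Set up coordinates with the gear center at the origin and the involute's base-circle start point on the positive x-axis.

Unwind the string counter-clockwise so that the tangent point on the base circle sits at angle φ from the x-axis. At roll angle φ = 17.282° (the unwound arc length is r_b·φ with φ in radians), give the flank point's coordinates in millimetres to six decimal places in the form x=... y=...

pitch radius r_p = m·N/2 = 4.803·24/2 = 57.636000
base radius r_b = r_p·cos α = 57.636000·cos 18.864° = 54.540295
roll angle φ = 17.282° = 0.30162780 rad
x = r_b·(cos φ + φ·sin φ) = 54.540295·(0.95485418 + 0.30162780·0.29707491) = 56.965169
y = r_b·(sin φ − φ·cos φ) = 54.540295·(0.29707491 − 0.30162780·0.95485418) = 0.494372

x=56.965169 y=0.494372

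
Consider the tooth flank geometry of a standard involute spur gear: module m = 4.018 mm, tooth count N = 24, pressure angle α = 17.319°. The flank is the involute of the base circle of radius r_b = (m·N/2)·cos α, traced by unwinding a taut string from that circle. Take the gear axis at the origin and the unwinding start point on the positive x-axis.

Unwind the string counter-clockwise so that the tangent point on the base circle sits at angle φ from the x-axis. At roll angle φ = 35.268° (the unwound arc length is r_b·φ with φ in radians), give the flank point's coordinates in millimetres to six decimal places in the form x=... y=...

x=53.941423 y=3.444681

pitch radius r_p = m·N/2 = 4.018·24/2 = 48.216000
base radius r_b = r_p·cos α = 48.216000·cos 17.319° = 46.029989
roll angle φ = 35.268° = 0.61554272 rad
x = r_b·(cos φ + φ·sin φ) = 46.029989·(0.81646020 + 0.61554272·0.57740172) = 53.941423
y = r_b·(sin φ − φ·cos φ) = 46.029989·(0.57740172 − 0.61554272·0.81646020) = 3.444681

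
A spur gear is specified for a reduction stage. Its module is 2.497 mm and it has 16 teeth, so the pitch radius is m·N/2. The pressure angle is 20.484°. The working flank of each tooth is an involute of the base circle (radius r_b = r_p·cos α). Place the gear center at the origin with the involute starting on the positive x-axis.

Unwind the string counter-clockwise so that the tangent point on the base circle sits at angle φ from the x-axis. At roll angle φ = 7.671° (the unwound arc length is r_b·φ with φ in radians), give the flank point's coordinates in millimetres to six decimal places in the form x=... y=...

x=18.879880 y=0.014943

pitch radius r_p = m·N/2 = 2.497·16/2 = 19.976000
base radius r_b = r_p·cos α = 19.976000·cos 20.484° = 18.712917
roll angle φ = 7.671° = 0.13388421 rad
x = r_b·(cos φ + φ·sin φ) = 18.712917·(0.99105089 + 0.13388421·0.13348459) = 18.879880
y = r_b·(sin φ − φ·cos φ) = 18.712917·(0.13348459 − 0.13388421·0.99105089) = 0.014943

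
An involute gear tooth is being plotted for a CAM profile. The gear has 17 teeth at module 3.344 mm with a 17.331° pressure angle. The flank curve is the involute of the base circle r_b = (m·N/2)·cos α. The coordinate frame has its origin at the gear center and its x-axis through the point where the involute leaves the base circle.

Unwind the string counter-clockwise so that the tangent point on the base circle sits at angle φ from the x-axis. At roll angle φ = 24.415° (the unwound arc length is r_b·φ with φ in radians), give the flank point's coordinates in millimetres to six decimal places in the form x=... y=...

x=29.486294 y=0.687197

pitch radius r_p = m·N/2 = 3.344·17/2 = 28.424000
base radius r_b = r_p·cos α = 28.424000·cos 17.331° = 27.133544
roll angle φ = 24.415° = 0.42612214 rad
x = r_b·(cos φ + φ·sin φ) = 27.133544·(0.91057548 + 0.42612214·0.41334283) = 29.486294
y = r_b·(sin φ − φ·cos φ) = 27.133544·(0.41334283 − 0.42612214·0.91057548) = 0.687197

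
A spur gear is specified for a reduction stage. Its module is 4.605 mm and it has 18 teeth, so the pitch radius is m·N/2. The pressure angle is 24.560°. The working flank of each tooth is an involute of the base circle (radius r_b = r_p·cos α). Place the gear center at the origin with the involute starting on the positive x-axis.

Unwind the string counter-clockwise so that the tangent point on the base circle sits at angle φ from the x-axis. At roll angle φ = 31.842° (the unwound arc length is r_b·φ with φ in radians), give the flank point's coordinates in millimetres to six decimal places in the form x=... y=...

pitch radius r_p = m·N/2 = 4.605·18/2 = 41.445000
base radius r_b = r_p·cos α = 41.445000·cos 24.560° = 37.695326
roll angle φ = 31.842° = 0.55574774 rad
x = r_b·(cos φ + φ·sin φ) = 37.695326·(0.84950619 + 0.55574774·0.52757866) = 43.074707
y = r_b·(sin φ − φ·cos φ) = 37.695326·(0.52757866 − 0.55574774·0.84950619) = 2.090866

x=43.074707 y=2.090866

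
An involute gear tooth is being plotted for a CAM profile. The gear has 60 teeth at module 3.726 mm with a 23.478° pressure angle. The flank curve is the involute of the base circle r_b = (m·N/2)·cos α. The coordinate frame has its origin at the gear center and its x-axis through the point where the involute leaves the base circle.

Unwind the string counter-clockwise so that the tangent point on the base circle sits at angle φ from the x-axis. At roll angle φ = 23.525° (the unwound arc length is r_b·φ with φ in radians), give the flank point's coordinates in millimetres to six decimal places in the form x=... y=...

pitch radius r_p = m·N/2 = 3.726·60/2 = 111.780000
base radius r_b = r_p·cos α = 111.780000·cos 23.478° = 102.526082
roll angle φ = 23.525° = 0.41058871 rad
x = r_b·(cos φ + φ·sin φ) = 102.526082·(0.91688600 + 0.41058871·0.39914917) = 110.807333
y = r_b·(sin φ − φ·cos φ) = 102.526082·(0.39914917 − 0.41058871·0.91688600) = 2.325921

x=110.807333 y=2.325921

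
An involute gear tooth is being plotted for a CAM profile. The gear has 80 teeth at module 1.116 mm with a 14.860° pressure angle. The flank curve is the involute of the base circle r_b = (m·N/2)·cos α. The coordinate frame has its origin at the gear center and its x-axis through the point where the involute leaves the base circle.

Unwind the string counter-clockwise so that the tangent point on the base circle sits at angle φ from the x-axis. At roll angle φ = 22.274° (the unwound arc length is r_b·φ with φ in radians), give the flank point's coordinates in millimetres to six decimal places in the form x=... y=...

x=46.285284 y=0.832298

pitch radius r_p = m·N/2 = 1.116·80/2 = 44.640000
base radius r_b = r_p·cos α = 44.640000·cos 14.860° = 43.147031
roll angle φ = 22.274° = 0.38875464 rad
x = r_b·(cos φ + φ·sin φ) = 43.147031·(0.92538181 + 0.38875464·0.37903627) = 46.285284
y = r_b·(sin φ − φ·cos φ) = 43.147031·(0.37903627 − 0.38875464·0.92538181) = 0.832298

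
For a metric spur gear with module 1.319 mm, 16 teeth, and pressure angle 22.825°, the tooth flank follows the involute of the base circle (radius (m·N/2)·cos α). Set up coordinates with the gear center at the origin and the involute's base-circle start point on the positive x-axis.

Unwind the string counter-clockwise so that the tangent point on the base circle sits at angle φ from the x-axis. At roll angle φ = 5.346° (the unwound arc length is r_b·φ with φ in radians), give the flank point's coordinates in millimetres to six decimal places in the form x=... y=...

pitch radius r_p = m·N/2 = 1.319·16/2 = 10.552000
base radius r_b = r_p·cos α = 10.552000·cos 22.825° = 9.725715
roll angle φ = 5.346° = 0.09330530 rad
x = r_b·(cos φ + φ·sin φ) = 9.725715·(0.99565022 + 0.09330530·0.09316998) = 9.767958
y = r_b·(sin φ − φ·cos φ) = 9.725715·(0.09316998 − 0.09330530·0.99565022) = 0.002631

x=9.767958 y=0.002631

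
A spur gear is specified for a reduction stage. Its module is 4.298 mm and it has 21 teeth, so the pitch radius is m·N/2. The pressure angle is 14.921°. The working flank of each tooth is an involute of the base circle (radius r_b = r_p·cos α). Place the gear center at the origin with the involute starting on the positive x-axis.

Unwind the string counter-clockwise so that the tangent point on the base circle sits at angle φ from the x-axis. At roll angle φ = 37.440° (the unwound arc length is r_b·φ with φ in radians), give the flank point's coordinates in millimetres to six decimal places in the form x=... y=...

x=51.946936 y=3.885250

pitch radius r_p = m·N/2 = 4.298·21/2 = 45.129000
base radius r_b = r_p·cos α = 45.129000·cos 14.921° = 43.607330
roll angle φ = 37.440° = 0.65345127 rad
x = r_b·(cos φ + φ·sin φ) = 43.607330·(0.79399040 + 0.65345127·0.60793030) = 51.946936
y = r_b·(sin φ − φ·cos φ) = 43.607330·(0.60793030 − 0.65345127·0.79399040) = 3.885250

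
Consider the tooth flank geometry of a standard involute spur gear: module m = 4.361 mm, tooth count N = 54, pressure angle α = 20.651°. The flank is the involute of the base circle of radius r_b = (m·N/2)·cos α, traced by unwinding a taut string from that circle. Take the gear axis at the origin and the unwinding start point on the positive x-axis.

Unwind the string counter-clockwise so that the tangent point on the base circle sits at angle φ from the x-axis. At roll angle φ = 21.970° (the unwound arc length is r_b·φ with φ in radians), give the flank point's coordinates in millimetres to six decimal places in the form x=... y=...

x=117.986101 y=2.040374

pitch radius r_p = m·N/2 = 4.361·54/2 = 117.747000
base radius r_b = r_p·cos α = 117.747000·cos 20.651° = 110.181282
roll angle φ = 21.970° = 0.38344884 rad
x = r_b·(cos φ + φ·sin φ) = 110.181282·(0.92737987 + 0.38344884·0.37412107) = 117.986101
y = r_b·(sin φ − φ·cos φ) = 110.181282·(0.37412107 − 0.38344884·0.92737987) = 2.040374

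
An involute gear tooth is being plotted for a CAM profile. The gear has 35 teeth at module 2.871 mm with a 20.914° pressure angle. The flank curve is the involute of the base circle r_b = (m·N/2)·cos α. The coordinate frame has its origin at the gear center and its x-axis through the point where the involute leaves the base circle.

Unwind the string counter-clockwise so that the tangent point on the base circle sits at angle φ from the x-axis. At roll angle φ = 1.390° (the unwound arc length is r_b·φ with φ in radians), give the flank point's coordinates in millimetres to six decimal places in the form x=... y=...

pitch radius r_p = m·N/2 = 2.871·35/2 = 50.242500
base radius r_b = r_p·cos α = 50.242500·cos 20.914° = 46.932387
roll angle φ = 1.390° = 0.02426008 rad
x = r_b·(cos φ + φ·sin φ) = 46.932387·(0.99970574 + 0.02426008·0.02425770) = 46.946196
y = r_b·(sin φ − φ·cos φ) = 46.932387·(0.02425770 − 0.02426008·0.99970574) = 0.000223

x=46.946196 y=0.000223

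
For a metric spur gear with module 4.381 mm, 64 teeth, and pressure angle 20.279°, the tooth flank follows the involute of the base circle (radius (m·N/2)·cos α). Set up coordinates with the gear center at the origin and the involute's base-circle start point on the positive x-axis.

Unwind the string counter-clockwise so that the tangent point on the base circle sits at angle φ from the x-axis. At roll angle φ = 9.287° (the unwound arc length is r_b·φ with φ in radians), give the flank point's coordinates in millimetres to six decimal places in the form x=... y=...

x=133.218478 y=0.186178

pitch radius r_p = m·N/2 = 4.381·64/2 = 140.192000
base radius r_b = r_p·cos α = 140.192000·cos 20.279° = 131.502343
roll angle φ = 9.287° = 0.16208873 rad
x = r_b·(cos φ + φ·sin φ) = 131.502343·(0.98689236 + 0.16208873·0.16137991) = 133.218478
y = r_b·(sin φ − φ·cos φ) = 131.502343·(0.16137991 − 0.16208873·0.98689236) = 0.186178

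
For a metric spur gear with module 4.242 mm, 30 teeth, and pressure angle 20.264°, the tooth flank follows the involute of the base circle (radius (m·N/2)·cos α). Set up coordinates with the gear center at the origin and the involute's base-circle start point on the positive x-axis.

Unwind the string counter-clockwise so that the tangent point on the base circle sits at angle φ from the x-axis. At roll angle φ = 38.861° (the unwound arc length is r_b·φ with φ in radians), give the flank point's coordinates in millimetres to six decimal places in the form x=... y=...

pitch radius r_p = m·N/2 = 4.242·30/2 = 63.630000
base radius r_b = r_p·cos α = 63.630000·cos 20.264° = 59.691732
roll angle φ = 38.861° = 0.67825240 rad
x = r_b·(cos φ + φ·sin φ) = 59.691732·(0.77867041 + 0.67825240·0.62743318) = 71.882483
y = r_b·(sin φ − φ·cos φ) = 59.691732·(0.62743318 − 0.67825240·0.77867041) = 5.927276

x=71.882483 y=5.927276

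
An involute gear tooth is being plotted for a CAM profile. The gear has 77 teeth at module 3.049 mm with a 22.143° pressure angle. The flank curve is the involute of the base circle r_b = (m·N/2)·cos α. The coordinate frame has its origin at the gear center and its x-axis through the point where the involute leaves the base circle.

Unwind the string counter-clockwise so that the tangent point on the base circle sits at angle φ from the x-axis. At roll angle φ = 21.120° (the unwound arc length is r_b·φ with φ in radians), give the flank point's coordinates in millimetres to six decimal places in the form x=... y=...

x=115.866556 y=1.790707

pitch radius r_p = m·N/2 = 3.049·77/2 = 117.386500
base radius r_b = r_p·cos α = 117.386500·cos 22.143° = 108.728778
roll angle φ = 21.120° = 0.36861354 rad
x = r_b·(cos φ + φ·sin φ) = 108.728778·(0.93282782 + 0.36861354·0.36032245) = 115.866556
y = r_b·(sin φ − φ·cos φ) = 108.728778·(0.36032245 − 0.36861354·0.93282782) = 1.790707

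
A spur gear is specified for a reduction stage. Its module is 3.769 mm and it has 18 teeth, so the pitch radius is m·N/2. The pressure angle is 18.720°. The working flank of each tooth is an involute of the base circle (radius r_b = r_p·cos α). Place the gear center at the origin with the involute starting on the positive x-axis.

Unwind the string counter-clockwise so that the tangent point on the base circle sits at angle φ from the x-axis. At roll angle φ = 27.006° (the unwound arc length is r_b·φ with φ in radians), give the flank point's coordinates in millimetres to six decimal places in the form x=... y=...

x=35.499436 y=1.096670

pitch radius r_p = m·N/2 = 3.769·18/2 = 33.921000
base radius r_b = r_p·cos α = 33.921000·cos 18.720° = 32.126522
roll angle φ = 27.006° = 0.47134362 rad
x = r_b·(cos φ + φ·sin φ) = 32.126522·(0.89095898 + 0.47134362·0.45408380) = 35.499436
y = r_b·(sin φ − φ·cos φ) = 32.126522·(0.45408380 − 0.47134362·0.89095898) = 1.096670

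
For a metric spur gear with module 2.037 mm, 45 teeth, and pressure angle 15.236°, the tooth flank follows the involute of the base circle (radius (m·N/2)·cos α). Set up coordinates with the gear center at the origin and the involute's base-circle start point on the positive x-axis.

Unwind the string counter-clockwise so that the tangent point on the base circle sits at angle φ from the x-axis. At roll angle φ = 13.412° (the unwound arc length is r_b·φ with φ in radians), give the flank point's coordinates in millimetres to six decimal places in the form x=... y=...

x=45.416576 y=0.188037

pitch radius r_p = m·N/2 = 2.037·45/2 = 45.832500
base radius r_b = r_p·cos α = 45.832500·cos 15.236° = 44.221559
roll angle φ = 13.412° = 0.23408356 rad
x = r_b·(cos φ + φ·sin φ) = 44.221559·(0.97272732 + 0.23408356·0.23195164) = 45.416576
y = r_b·(sin φ − φ·cos φ) = 44.221559·(0.23195164 − 0.23408356·0.97272732) = 0.188037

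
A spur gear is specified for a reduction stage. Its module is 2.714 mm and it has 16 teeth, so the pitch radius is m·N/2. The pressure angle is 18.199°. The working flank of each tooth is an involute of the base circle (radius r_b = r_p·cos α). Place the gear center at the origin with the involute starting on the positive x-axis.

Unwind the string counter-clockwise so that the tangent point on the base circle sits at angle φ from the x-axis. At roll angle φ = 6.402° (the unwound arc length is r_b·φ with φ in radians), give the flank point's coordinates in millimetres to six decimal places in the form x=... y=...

x=20.754266 y=0.009579

pitch radius r_p = m·N/2 = 2.714·16/2 = 21.712000
base radius r_b = r_p·cos α = 21.712000·cos 18.199° = 20.625912
roll angle φ = 6.402° = 0.11173598 rad
x = r_b·(cos φ + φ·sin φ) = 20.625912·(0.99376403 + 0.11173598·0.11150362) = 20.754266
y = r_b·(sin φ − φ·cos φ) = 20.625912·(0.11150362 − 0.11173598·0.99376403) = 0.009579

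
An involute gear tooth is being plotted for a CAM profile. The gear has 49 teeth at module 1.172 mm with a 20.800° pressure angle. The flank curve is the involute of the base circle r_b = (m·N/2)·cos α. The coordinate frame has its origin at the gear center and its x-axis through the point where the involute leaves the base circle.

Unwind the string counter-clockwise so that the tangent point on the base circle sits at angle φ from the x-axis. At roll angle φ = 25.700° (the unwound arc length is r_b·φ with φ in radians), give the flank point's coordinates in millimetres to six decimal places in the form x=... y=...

x=29.408592 y=0.791355

pitch radius r_p = m·N/2 = 1.172·49/2 = 28.714000
base radius r_b = r_p·cos α = 28.714000·cos 20.800° = 26.842584
roll angle φ = 25.700° = 0.44854962 rad
x = r_b·(cos φ + φ·sin φ) = 26.842584·(0.90107702 + 0.44854962·0.43365908) = 29.408592
y = r_b·(sin φ − φ·cos φ) = 26.842584·(0.43365908 − 0.44854962·0.90107702) = 0.791355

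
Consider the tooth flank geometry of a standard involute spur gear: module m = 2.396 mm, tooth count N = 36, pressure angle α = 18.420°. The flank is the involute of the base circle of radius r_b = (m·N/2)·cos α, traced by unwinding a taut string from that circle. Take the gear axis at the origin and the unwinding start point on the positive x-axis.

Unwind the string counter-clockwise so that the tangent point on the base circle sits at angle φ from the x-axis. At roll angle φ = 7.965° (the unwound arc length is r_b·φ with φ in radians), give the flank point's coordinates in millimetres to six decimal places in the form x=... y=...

pitch radius r_p = m·N/2 = 2.396·36/2 = 43.128000
base radius r_b = r_p·cos α = 43.128000·cos 18.420° = 40.918370
roll angle φ = 7.965° = 0.13901547 rad
x = r_b·(cos φ + φ·sin φ) = 40.918370·(0.99035290 + 0.13901547·0.13856815) = 41.311842
y = r_b·(sin φ − φ·cos φ) = 40.918370·(0.13856815 − 0.13901547·0.99035290) = 0.036572

x=41.311842 y=0.036572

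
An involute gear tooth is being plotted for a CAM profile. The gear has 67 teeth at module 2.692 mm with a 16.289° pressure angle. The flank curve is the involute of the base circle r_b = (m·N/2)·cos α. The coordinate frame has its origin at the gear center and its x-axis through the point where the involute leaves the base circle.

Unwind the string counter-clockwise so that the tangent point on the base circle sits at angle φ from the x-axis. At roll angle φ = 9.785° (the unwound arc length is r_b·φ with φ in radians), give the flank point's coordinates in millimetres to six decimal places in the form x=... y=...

pitch radius r_p = m·N/2 = 2.692·67/2 = 90.182000
base radius r_b = r_p·cos α = 90.182000·cos 16.289° = 86.562019
roll angle φ = 9.785° = 0.17078047 rad
x = r_b·(cos φ + φ·sin φ) = 86.562019·(0.98545243 + 0.17078047·0.16995151) = 87.815162
y = r_b·(sin φ − φ·cos φ) = 86.562019·(0.16995151 − 0.17078047·0.98545243) = 0.143302

x=87.815162 y=0.143302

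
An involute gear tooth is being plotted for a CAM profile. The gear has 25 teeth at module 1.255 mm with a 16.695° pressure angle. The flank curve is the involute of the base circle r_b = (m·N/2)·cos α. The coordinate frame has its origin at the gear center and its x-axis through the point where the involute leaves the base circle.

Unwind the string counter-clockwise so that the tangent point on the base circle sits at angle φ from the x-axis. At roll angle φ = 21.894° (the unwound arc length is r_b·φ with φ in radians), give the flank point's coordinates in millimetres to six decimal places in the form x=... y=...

pitch radius r_p = m·N/2 = 1.255·25/2 = 15.687500
base radius r_b = r_p·cos α = 15.687500·cos 16.695° = 15.026234
roll angle φ = 21.894° = 0.38212239 rad
x = r_b·(cos φ + φ·sin φ) = 15.026234·(0.92787531 + 0.38212239·0.37289062) = 16.083557
y = r_b·(sin φ − φ·cos φ) = 15.026234·(0.37289062 − 0.38212239·0.92787531) = 0.275411

x=16.083557 y=0.275411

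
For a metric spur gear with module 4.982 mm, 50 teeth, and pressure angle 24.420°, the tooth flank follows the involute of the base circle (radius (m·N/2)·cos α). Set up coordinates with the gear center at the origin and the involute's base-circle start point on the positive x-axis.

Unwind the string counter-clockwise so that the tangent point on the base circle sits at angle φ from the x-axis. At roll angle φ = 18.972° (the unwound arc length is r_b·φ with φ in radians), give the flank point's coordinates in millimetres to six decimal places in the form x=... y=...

pitch radius r_p = m·N/2 = 4.982·50/2 = 124.550000
base radius r_b = r_p·cos α = 124.550000·cos 24.420° = 113.407683
roll angle φ = 18.972° = 0.33112387 rad
x = r_b·(cos φ + φ·sin φ) = 113.407683·(0.94567757 + 0.33112387·0.32510605) = 119.455481
y = r_b·(sin φ − φ·cos φ) = 113.407683·(0.32510605 − 0.33112387·0.94567757) = 1.357449

x=119.455481 y=1.357449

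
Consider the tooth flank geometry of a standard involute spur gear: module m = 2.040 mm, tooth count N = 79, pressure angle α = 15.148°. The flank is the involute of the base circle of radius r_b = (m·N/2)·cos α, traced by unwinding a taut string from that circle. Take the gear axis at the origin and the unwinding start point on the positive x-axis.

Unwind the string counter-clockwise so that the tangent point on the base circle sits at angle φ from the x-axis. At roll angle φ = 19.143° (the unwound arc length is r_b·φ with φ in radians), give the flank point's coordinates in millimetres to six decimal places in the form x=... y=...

pitch radius r_p = m·N/2 = 2.040·79/2 = 80.580000
base radius r_b = r_p·cos α = 80.580000·cos 15.148° = 77.780172
roll angle φ = 19.143° = 0.33410838 rad
x = r_b·(cos φ + φ·sin φ) = 77.780172·(0.94470307 + 0.33410838·0.32792698) = 82.001008
y = r_b·(sin φ − φ·cos φ) = 77.780172·(0.32792698 − 0.33410838·0.94470307) = 0.956212

x=82.001008 y=0.956212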